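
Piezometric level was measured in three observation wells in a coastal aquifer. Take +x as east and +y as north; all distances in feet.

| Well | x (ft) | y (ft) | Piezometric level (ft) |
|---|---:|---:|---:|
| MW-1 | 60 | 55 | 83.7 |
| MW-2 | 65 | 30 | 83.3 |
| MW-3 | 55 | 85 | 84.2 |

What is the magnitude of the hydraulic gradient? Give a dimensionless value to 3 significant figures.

0.0283

Taking MW-1 as reference: MW-2−MW-1 = (5, -25, -0.4); MW-3−MW-1 = (-5, 30, +0.5).
Determinant of the coordinate differences = 5·30 − (-5)·(-25) = 25.
∂h/∂x = [(-0.4)·30 − (+0.5)·(-25)] / 25 = +0.02000
∂h/∂y = [5·(+0.5) − (-5)·(-0.4)] / 25 = +0.02000
|∇h| = √(0.02000² + 0.02000²) = 0.02828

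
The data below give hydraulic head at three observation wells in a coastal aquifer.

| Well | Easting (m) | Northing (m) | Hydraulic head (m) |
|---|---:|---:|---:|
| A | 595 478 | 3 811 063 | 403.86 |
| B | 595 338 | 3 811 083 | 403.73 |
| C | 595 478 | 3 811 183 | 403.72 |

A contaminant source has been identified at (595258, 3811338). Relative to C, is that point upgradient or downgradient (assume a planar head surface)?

downgradient

With h = a·x + b·y + c and A as origin, the differences give:
  (-140)·a + 20·b = -0.13
  0·a + 120·b = -0.14
Eliminate b (×120 and ×20, subtract): -16800·a = -12.800 → a = ∂h/∂x = +0.0007619
Back-substitute: b = ∂h/∂y = -0.001167.
Head at (595258, 3811338) = 403.86 + (+0.0007619)·(-220) + (-0.001167)·(275) = 403.37 m.
That is lower than the 403.72 m at C, so the point is downgradient.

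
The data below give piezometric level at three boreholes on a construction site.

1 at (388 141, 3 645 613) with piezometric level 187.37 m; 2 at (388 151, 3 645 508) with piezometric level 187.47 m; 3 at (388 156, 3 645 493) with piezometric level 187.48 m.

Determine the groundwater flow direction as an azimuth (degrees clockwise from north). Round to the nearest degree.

048°

With h = a·x + b·y + c and 1 as origin, the differences give:
  10·a + (-105)·b = +0.10
  15·a + (-120)·b = +0.11
Eliminate b (×(-120) and ×(-105), subtract): 375·a = -0.450 → a = ∂h/∂x = -0.001200
Back-substitute: b = ∂h/∂y = -0.001067.
Flow direction (−∇h) has components (+0.001200 E, +0.001067 N).
Azimuth = atan2(E, N) = atan2(+0.001200, +0.001067) = 48.4° ≈ 048°.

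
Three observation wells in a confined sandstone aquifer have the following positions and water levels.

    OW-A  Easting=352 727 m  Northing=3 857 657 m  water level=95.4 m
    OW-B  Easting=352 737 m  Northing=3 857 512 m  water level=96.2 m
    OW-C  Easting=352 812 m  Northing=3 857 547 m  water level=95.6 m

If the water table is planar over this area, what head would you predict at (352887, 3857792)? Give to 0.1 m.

Taking OW-A as reference: OW-B−OW-A = (10, -145, +0.8); OW-C−OW-A = (85, -110, +0.2).
Solve a·Δx + b·Δy = Δh: det = 10·(-110) − 85·(-145) = 11225.
∂h/∂x = [(+0.8)·(-110) − (+0.2)·(-145)] / 11225 = -0.005256
∂h/∂y = [10·(+0.2) − 85·(+0.8)] / 11225 = -0.005880
h(352887, 3857792) = 95.4 + (-0.005256)·(160) + (-0.005880)·(135) = 95.4 -0.841 -0.794 = 93.765 m.

93.8 m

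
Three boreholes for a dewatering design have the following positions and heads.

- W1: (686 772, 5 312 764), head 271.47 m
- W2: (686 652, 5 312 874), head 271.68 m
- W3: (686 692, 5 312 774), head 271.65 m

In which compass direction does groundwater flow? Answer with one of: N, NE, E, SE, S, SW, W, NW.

Three-point gradient (reference W1): Δ to W2 = (-120, 110, +0.21), Δ to W3 = (-80, 10, +0.18).
∂h/∂x = -0.002329, ∂h/∂y = -0.0006316 (det = 7600).
Flow = −∇h = (+0.002329 east, +0.0006316 north), which points east.

E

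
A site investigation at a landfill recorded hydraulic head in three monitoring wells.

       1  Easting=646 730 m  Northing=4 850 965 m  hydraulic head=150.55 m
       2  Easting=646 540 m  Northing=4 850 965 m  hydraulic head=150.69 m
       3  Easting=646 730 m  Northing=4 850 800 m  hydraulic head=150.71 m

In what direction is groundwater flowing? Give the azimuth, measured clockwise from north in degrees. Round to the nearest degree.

∂h/∂x = (150.69 − 150.55) / (646540 − 646730) = -0.0007368
∂h/∂y = (150.71 − 150.55) / (4850800 − 4850965) = -0.0009697
Flow direction (−∇h) has components (+0.0007368 E, +0.0009697 N).
Azimuth = atan2(E, N) = atan2(+0.0007368, +0.0009697) = 37.2° ≈ 037°.

037°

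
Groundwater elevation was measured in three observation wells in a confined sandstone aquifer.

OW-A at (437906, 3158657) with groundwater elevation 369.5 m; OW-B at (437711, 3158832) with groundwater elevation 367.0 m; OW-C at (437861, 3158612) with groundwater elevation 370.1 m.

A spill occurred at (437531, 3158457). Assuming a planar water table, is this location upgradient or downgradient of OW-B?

upgradient

Differences from OW-A: to OW-B (Δx, Δy, Δh) = (-195, 175, -2.5); to OW-C = (-45, -45, +0.6).
Solve a·Δx + b·Δy = Δh: det = (-195)·(-45) − (-45)·175 = 16650.
∂h/∂x = [(-2.5)·(-45) − (+0.6)·175] / 16650 = +0.0004505
∂h/∂y = [(-195)·(+0.6) − (-45)·(-2.5)] / 16650 = -0.01378
Head at (437531, 3158457) = 369.5 + (+0.0004505)·(-375) + (-0.01378)·(-200) = 372.09 m.
That is higher than the 367.0 m at OW-B, so the point is upgradient.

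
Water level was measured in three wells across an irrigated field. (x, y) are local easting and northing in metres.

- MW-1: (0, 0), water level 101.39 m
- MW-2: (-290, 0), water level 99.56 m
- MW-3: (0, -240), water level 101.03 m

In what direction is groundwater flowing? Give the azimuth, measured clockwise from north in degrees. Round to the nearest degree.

257°

∂h/∂x = (99.56 − 101.39) / (-290 − 0) = +0.006310
∂h/∂y = (101.03 − 101.39) / (-240 − 0) = +0.001500
Flow direction (−∇h) has components (-0.006310 E, -0.001500 N).
Azimuth = atan2(E, N) = atan2(-0.006310, -0.001500) = 256.6° ≈ 257°.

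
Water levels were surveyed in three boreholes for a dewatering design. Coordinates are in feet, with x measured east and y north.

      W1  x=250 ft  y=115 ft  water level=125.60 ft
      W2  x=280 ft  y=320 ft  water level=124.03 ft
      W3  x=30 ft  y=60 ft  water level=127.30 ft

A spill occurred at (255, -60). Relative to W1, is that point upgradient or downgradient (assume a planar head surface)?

Differences from W1: to W2 (Δx, Δy, Δh) = (30, 205, -1.57); to W3 = (-220, -55, +1.70).
Solve a·Δx + b·Δy = Δh: det = 30·(-55) − (-220)·205 = 43450.
∂h/∂x = [(-1.57)·(-55) − (+1.70)·205] / 43450 = -0.006033
∂h/∂y = [30·(+1.70) − (-220)·(-1.57)] / 43450 = -0.006776
Head at (255, -60) = 125.60 + (-0.006033)·(5) + (-0.006776)·(-175) = 126.76 ft.
That is higher than the 125.60 ft at W1, so the point is upgradient.

upgradient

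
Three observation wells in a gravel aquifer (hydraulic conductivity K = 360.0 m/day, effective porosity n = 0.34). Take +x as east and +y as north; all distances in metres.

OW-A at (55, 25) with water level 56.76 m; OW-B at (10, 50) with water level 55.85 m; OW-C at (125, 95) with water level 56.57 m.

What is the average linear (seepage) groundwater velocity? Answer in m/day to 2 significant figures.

20 m/day

With h = a·x + b·y + c and OW-A as origin, the differences give:
  (-45)·a + 25·b = -0.91
  70·a + 70·b = -0.19
Eliminate b (×70 and ×25, subtract): -4900·a = -58.950 → a = ∂h/∂x = +0.01203
Back-substitute: b = ∂h/∂y = -0.01474.
|∇h| = √(0.01203² + -0.01474²) = 0.01903
Seepage velocity v = K·i/n = 360.0 × 0.01903 / 0.34 = 20.15 m/day.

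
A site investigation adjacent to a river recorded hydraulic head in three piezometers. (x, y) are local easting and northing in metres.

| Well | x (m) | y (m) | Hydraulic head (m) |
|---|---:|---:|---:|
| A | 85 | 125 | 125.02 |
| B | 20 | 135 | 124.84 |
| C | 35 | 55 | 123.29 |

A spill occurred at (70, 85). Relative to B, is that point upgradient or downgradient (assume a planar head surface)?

With h = a·x + b·y + c and A as origin, the differences give:
  (-65)·a + 10·b = -0.18
  (-50)·a + (-70)·b = -1.73
Eliminate b (×(-70) and ×10, subtract): 5050·a = 29.900 → a = ∂h/∂x = +0.005921
Back-substitute: b = ∂h/∂y = +0.02049.
Head at (70, 85) = 125.02 + (+0.005921)·(-15) + (+0.02049)·(-40) = 124.11 m.
That is lower than the 124.84 m at B, so the point is downgradient.

downgradient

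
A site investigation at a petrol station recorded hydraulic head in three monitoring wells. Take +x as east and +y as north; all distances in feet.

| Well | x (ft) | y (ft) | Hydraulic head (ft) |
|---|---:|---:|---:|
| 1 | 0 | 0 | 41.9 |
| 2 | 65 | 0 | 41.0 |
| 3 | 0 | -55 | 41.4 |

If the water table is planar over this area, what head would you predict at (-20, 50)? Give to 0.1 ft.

42.6 ft

∂h/∂x = (41.0 − 41.9) / (65 − 0) = -0.01385
∂h/∂y = (41.4 − 41.9) / (-55 − 0) = +0.009091
h(-20, 50) = 41.9 + (-0.01385)·(-20) + (+0.009091)·(50) = 41.9 +0.277 +0.455 = 42.631 ft.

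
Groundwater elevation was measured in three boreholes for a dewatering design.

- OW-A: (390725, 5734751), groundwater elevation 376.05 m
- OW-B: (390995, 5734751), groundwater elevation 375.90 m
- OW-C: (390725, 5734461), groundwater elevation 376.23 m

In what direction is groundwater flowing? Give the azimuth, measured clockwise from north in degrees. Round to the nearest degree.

∂h/∂x = (375.90 − 376.05) / (390995 − 390725) = -0.0005556
∂h/∂y = (376.23 − 376.05) / (5734461 − 5734751) = -0.0006207
Flow direction (−∇h) has components (+0.0005556 E, +0.0006207 N).
Azimuth = atan2(E, N) = atan2(+0.0005556, +0.0006207) = 41.8° ≈ 042°.

042°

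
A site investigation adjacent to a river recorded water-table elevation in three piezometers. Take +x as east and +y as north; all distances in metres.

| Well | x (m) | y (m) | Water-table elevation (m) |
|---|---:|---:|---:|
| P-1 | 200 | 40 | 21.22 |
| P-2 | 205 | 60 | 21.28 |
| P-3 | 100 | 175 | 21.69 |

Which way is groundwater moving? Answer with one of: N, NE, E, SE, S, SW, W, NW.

Taking P-1 as reference: P-2−P-1 = (5, 20, +0.06); P-3−P-1 = (-100, 135, +0.47).
Solve a·Δx + b·Δy = Δh: det = 5·135 − (-100)·20 = 2675.
∂h/∂x = [(+0.06)·135 − (+0.47)·20] / 2675 = -0.0004860
∂h/∂y = [5·(+0.47) − (-100)·(+0.06)] / 2675 = +0.003121
Flow = −∇h = (+0.0004860 east, -0.003121 north), which points south.

S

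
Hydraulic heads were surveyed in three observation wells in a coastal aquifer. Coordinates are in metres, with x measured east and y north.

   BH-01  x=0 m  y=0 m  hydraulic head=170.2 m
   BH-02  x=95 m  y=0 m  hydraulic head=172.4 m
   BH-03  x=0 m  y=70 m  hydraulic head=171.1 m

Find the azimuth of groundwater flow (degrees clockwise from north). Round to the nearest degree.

241°

∂h/∂x = (172.4 − 170.2) / (95 − 0) = +0.02316
∂h/∂y = (171.1 − 170.2) / (70 − 0) = +0.01286
Flow direction (−∇h) has components (-0.02316 E, -0.01286 N).
Azimuth = atan2(E, N) = atan2(-0.02316, -0.01286) = 241.0° ≈ 241°.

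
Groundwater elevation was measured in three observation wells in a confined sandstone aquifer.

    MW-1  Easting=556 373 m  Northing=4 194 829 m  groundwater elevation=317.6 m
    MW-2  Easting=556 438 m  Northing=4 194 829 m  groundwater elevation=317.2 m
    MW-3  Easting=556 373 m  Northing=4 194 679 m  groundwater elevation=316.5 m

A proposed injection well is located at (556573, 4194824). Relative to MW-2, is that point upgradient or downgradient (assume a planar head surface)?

downgradient

∂h/∂x = (317.2 − 317.6) / (556438 − 556373) = -0.006154
∂h/∂y = (316.5 − 317.6) / (4194679 − 4194829) = +0.007333
Head at (556573, 4194824) = 317.6 + (-0.006154)·(200) + (+0.007333)·(-5) = 316.33 m.
That is lower than the 317.2 m at MW-2, so the point is downgradient.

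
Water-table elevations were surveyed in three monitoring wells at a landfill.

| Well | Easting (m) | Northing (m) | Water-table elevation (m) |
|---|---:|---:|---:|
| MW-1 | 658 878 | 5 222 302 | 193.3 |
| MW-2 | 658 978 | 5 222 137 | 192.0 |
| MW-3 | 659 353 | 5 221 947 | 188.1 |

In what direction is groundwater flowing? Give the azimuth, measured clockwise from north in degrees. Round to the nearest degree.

Three-point gradient (reference MW-1): Δ to MW-2 = (100, -165, -1.3), Δ to MW-3 = (475, -355, -5.2).
∂h/∂x = -0.009248, ∂h/∂y = +0.002274 (det = 42875).
Flow direction (−∇h) has components (+0.009248 E, -0.002274 N).
Azimuth = atan2(E, N) = atan2(+0.009248, -0.002274) = 103.8° ≈ 104°.

104°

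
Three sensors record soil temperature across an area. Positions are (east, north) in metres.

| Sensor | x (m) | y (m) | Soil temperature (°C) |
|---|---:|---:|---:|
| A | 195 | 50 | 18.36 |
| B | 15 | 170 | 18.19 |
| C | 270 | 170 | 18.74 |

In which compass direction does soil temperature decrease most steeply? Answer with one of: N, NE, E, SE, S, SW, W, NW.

Three-point gradient (reference A): Δ to B = (-180, 120, -0.17), Δ to C = (75, 120, +0.38).
∂T/∂x = +0.002157, ∂T/∂y = +0.001819 (det = -30600).
Steepest decrease is along −∇f = (-0.002157 E, -0.001819 N) → southwest.

SW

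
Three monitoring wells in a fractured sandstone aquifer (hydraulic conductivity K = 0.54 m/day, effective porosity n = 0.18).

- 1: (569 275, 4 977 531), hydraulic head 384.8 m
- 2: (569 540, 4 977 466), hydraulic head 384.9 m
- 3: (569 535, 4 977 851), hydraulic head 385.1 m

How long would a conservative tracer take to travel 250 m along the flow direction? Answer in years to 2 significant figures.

310 years

With h = a·x + b·y + c and 1 as origin, the differences give:
  265·a + (-65)·b = +0.1
  260·a + 320·b = +0.3
Eliminate b (×320 and ×(-65), subtract): 101700·a = 51.50 → a = ∂h/∂x = +0.0005064
Back-substitute: b = ∂h/∂y = +0.0005261.
|∇h| = √(0.0005064² + 0.0005261²) = 0.0007302
Seepage velocity v = K·i/n = 0.54 × 0.0007302 / 0.18 = 0.002191 m/day.
t = 250 / 0.002191 = 1.141e+05 days = 312 years.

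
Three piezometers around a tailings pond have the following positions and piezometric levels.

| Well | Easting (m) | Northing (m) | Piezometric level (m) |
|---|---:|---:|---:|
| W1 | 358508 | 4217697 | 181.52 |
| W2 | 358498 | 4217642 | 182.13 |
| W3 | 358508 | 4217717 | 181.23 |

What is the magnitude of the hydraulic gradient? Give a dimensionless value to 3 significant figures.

Taking W1 as reference: W2−W1 = (-10, -55, +0.61); W3−W1 = (0, 20, -0.29).
Determinant of the coordinate differences = (-10)·20 − 0·(-55) = -200.
∂h/∂x = [(+0.61)·20 − (-0.29)·(-55)] / -200 = +0.01875
∂h/∂y = [(-10)·(-0.29) − 0·(+0.61)] / -200 = -0.01450
|∇h| = √(0.01875² + -0.01450²) = 0.0237

0.0237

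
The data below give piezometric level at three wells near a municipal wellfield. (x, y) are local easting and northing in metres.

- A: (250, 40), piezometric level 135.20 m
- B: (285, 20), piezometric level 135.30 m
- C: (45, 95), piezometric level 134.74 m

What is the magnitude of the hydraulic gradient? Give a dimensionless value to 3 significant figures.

With h = a·x + b·y + c and A as origin, the differences give:
  35·a + (-20)·b = +0.10
  (-205)·a + 55·b = -0.46
Eliminate b (×55 and ×(-20), subtract): -2175·a = -3.700 → a = ∂h/∂x = +0.001701
Back-substitute: b = ∂h/∂y = -0.002023.
|∇h| = √(0.001701² + -0.002023²) = 0.002643

0.00264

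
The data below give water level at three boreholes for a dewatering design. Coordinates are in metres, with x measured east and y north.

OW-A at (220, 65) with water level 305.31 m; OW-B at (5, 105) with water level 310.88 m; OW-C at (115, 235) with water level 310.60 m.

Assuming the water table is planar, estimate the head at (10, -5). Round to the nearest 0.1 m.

308.9 m

Taking OW-A as reference: OW-B−OW-A = (-215, 40, +5.57); OW-C−OW-A = (-105, 170, +5.29).
Determinant of the coordinate differences = (-215)·170 − (-105)·40 = -32350.
∂h/∂x = [(+5.57)·170 − (+5.29)·40] / -32350 = -0.02273
∂h/∂y = [(-215)·(+5.29) − (-105)·(+5.57)] / -32350 = +0.01708
h(10, -5) = 305.31 + (-0.02273)·(-210) + (+0.01708)·(-70) = 305.31 +4.773 -1.196 = 308.888 m.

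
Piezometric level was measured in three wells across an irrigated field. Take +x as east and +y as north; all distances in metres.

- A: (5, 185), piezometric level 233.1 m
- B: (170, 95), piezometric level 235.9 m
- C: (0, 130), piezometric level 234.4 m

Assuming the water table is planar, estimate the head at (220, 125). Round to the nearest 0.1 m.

235.4 m

Taking A as reference: B−A = (165, -90, +2.8); C−A = (-5, -55, +1.3).
Determinant of the coordinate differences = 165·(-55) − (-5)·(-90) = -9525.
∂h/∂x = [(+2.8)·(-55) − (+1.3)·(-90)] / -9525 = +0.003885
∂h/∂y = [165·(+1.3) − (-5)·(+2.8)] / -9525 = -0.02399
h(220, 125) = 233.1 + (+0.003885)·(215) + (-0.02399)·(-60) = 233.1 +0.835 +1.439 = 235.375 m.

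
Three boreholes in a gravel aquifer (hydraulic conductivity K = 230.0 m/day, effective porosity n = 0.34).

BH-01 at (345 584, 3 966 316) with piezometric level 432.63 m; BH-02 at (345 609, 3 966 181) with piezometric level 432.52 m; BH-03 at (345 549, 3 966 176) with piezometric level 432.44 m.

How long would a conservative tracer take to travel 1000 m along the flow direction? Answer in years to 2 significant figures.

2.5 years

With h = a·x + b·y + c and BH-01 as origin, the differences give:
  25·a + (-135)·b = -0.11
  (-35)·a + (-140)·b = -0.19
Eliminate b (×(-140) and ×(-135), subtract): -8225·a = -10.250 → a = ∂h/∂x = +0.001246
Back-substitute: b = ∂h/∂y = +0.001046.
|∇h| = √(0.001246² + 0.001046²) = 0.001627
Seepage velocity v = K·i/n = 230.0 × 0.001627 / 0.34 = 1.101 m/day.
t = 1000 / 1.101 = 908.3 days = 2.49 years.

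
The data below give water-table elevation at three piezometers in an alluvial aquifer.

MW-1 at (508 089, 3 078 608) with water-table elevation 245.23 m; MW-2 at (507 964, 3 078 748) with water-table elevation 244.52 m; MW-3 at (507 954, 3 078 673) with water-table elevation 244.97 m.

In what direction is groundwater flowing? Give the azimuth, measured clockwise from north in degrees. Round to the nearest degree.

009°

With h = a·x + b·y + c and MW-1 as origin, the differences give:
  (-125)·a + 140·b = -0.71
  (-135)·a + 65·b = -0.26
Eliminate b (×65 and ×140, subtract): 10775·a = -9.750 → a = ∂h/∂x = -0.0009049
Back-substitute: b = ∂h/∂y = -0.005879.
Flow direction (−∇h) has components (+0.0009049 E, +0.005879 N).
Azimuth = atan2(E, N) = atan2(+0.0009049, +0.005879) = 8.7° ≈ 009°.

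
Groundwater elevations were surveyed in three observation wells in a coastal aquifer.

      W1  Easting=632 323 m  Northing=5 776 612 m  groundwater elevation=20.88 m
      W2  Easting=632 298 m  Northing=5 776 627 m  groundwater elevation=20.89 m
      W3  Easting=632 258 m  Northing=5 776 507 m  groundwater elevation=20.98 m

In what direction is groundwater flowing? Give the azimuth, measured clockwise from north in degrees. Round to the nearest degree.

Differences from W1: to W2 (Δx, Δy, Δh) = (-25, 15, +0.01); to W3 = (-65, -105, +0.10).
Solve a·Δx + b·Δy = Δh: det = (-25)·(-105) − (-65)·15 = 3600.
∂h/∂x = [(+0.01)·(-105) − (+0.10)·15] / 3600 = -0.0007083
∂h/∂y = [(-25)·(+0.10) − (-65)·(+0.01)] / 3600 = -0.0005139
Flow direction (−∇h) has components (+0.0007083 E, +0.0005139 N).
Azimuth = atan2(E, N) = atan2(+0.0007083, +0.0005139) = 54.0° ≈ 054°.

054°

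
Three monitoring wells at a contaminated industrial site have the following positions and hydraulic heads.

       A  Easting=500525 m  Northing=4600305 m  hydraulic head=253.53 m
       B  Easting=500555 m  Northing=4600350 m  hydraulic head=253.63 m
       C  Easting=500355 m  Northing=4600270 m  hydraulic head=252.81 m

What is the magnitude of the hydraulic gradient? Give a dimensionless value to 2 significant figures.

0.0044

With h = a·x + b·y + c and A as origin, the differences give:
  30·a + 45·b = +0.10
  (-170)·a + (-35)·b = -0.72
Eliminate b (×(-35) and ×45, subtract): 6600·a = 28.900 → a = ∂h/∂x = +0.004379
Back-substitute: b = ∂h/∂y = -0.0006970.
|∇h| = √(0.004379² + -0.0006970²) = 0.004434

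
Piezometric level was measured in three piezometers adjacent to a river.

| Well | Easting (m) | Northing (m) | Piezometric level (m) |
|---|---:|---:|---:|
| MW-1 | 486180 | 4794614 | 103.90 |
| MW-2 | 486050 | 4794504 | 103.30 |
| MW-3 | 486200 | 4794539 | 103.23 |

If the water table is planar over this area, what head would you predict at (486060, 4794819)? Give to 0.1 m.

With h = a·x + b·y + c and MW-1 as origin, the differences give:
  (-130)·a + (-110)·b = -0.60
  20·a + (-75)·b = -0.67
Eliminate b (×(-75) and ×(-110), subtract): 11950·a = -28.700 → a = ∂h/∂x = -0.002402
Back-substitute: b = ∂h/∂y = +0.008293.
h(486060, 4794819) = 103.90 + (-0.002402)·(-120) + (+0.008293)·(205) = 103.90 +0.288 +1.700 = 105.888 m.

105.9 m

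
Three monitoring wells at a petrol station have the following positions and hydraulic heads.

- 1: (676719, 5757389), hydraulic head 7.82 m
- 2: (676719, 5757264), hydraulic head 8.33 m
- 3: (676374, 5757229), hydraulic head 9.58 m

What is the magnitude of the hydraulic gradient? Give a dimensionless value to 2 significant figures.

0.0052

Differences from 1: to 2 (Δx, Δy, Δh) = (0, -125, +0.51); to 3 = (-345, -160, +1.76).
Solve a·Δx + b·Δy = Δh: det = 0·(-160) − (-345)·(-125) = -43125.
∂h/∂x = [(+0.51)·(-160) − (+1.76)·(-125)] / -43125 = -0.003209
∂h/∂y = [0·(+1.76) − (-345)·(+0.51)] / -43125 = -0.004080
|∇h| = √(-0.003209² + -0.004080²) = 0.005191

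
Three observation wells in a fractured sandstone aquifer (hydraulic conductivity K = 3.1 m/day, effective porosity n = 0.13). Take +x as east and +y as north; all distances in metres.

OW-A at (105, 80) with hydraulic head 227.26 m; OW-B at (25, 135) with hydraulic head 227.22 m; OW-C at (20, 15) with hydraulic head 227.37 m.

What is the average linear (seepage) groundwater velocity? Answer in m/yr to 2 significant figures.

Differences from OW-A: to OW-B (Δx, Δy, Δh) = (-80, 55, -0.04); to OW-C = (-85, -65, +0.11).
Determinant of the coordinate differences = (-80)·(-65) − (-85)·55 = 9875.
∂h/∂x = [(-0.04)·(-65) − (+0.11)·55] / 9875 = -0.0003494
∂h/∂y = [(-80)·(+0.11) − (-85)·(-0.04)] / 9875 = -0.001235
|∇h| = √(-0.0003494² + -0.001235²) = 0.001283
Seepage velocity v = K·i/n = 3.1 × 0.001283 / 0.13 = 0.03059 m/day = 11.17 m/yr.

11 m/yr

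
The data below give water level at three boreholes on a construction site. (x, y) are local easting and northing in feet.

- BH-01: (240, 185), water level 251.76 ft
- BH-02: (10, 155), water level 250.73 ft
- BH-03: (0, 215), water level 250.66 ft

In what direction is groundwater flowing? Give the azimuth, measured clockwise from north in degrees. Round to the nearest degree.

Taking BH-01 as reference: BH-02−BH-01 = (-230, -30, -1.03); BH-03−BH-01 = (-240, 30, -1.10).
Solve a·Δx + b·Δy = Δh: det = (-230)·30 − (-240)·(-30) = -14100.
∂h/∂x = [(-1.03)·30 − (-1.10)·(-30)] / -14100 = +0.004532
∂h/∂y = [(-230)·(-1.10) − (-240)·(-1.03)] / -14100 = -0.0004113
Flow direction (−∇h) has components (-0.004532 E, +0.0004113 N).
Azimuth = atan2(E, N) = atan2(-0.004532, +0.0004113) = 275.2° ≈ 275°.

275°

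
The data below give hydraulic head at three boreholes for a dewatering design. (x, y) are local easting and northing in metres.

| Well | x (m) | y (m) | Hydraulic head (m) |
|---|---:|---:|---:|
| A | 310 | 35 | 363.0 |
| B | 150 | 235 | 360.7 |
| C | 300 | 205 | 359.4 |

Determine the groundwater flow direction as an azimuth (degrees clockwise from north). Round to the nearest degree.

Differences from A: to B (Δx, Δy, Δh) = (-160, 200, -2.3); to C = (-10, 170, -3.6).
Determinant of the coordinate differences = (-160)·170 − (-10)·200 = -25200.
∂h/∂x = [(-2.3)·170 − (-3.6)·200] / -25200 = -0.01306
∂h/∂y = [(-160)·(-3.6) − (-10)·(-2.3)] / -25200 = -0.02194
Flow direction (−∇h) has components (+0.01306 E, +0.02194 N).
Azimuth = atan2(E, N) = atan2(+0.01306, +0.02194) = 30.7° ≈ 031°.

031°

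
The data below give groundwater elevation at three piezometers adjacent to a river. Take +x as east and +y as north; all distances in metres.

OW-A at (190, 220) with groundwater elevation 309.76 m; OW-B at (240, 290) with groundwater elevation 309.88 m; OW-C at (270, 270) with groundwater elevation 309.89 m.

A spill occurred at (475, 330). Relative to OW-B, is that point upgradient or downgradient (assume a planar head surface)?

upgradient

With h = a·x + b·y + c and OW-A as origin, the differences give:
  50·a + 70·b = +0.12
  80·a + 50·b = +0.13
Eliminate b (×50 and ×70, subtract): -3100·a = -3.100 → a = ∂h/∂x = +0.0010000
Back-substitute: b = ∂h/∂y = +0.001000.
Head at (475, 330) = 309.76 + (+0.0010000)·(285) + (+0.001000)·(110) = 310.16 m.
That is higher than the 309.88 m at OW-B, so the point is upgradient.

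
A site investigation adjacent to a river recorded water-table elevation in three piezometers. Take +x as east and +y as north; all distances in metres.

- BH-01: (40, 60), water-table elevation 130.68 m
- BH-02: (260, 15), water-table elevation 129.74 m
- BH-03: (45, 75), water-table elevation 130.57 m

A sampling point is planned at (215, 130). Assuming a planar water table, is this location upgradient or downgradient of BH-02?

With h = a·x + b·y + c and BH-01 as origin, the differences give:
  220·a + (-45)·b = -0.94
  5·a + 15·b = -0.11
Eliminate b (×15 and ×(-45), subtract): 3525·a = -19.050 → a = ∂h/∂x = -0.005404
Back-substitute: b = ∂h/∂y = -0.005532.
Head at (215, 130) = 130.68 + (-0.005404)·(175) + (-0.005532)·(70) = 129.35 m.
That is lower than the 129.74 m at BH-02, so the point is downgradient.

downgradient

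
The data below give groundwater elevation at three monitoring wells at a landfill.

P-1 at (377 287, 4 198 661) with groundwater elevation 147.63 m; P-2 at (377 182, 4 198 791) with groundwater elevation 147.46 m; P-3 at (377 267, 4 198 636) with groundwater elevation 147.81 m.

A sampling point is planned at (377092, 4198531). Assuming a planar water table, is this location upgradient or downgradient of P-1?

Three-point gradient (reference P-1): Δ to P-2 = (-105, 130, -0.17), Δ to P-3 = (-20, -25, +0.18).
∂h/∂x = -0.003665, ∂h/∂y = -0.004268 (det = 5225).
Head at (377092, 4198531) = 147.63 + (-0.003665)·(-195) + (-0.004268)·(-130) = 148.90 m.
That is higher than the 147.63 m at P-1, so the point is upgradient.

upgradient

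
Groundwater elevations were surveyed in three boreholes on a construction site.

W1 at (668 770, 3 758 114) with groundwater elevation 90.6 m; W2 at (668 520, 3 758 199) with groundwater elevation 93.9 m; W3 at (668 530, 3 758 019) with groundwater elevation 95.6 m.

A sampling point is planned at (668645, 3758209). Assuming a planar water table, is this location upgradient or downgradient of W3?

downgradient

Taking W1 as reference: W2−W1 = (-250, 85, +3.3); W3−W1 = (-240, -95, +5.0).
Solve a·Δx + b·Δy = Δh: det = (-250)·(-95) − (-240)·85 = 44150.
∂h/∂x = [(+3.3)·(-95) − (+5.0)·85] / 44150 = -0.01673
∂h/∂y = [(-250)·(+5.0) − (-240)·(+3.3)] / 44150 = -0.01037
Head at (668645, 3758209) = 90.6 + (-0.01673)·(-125) + (-0.01037)·(95) = 91.71 m.
That is lower than the 95.6 m at W3, so the point is downgradient.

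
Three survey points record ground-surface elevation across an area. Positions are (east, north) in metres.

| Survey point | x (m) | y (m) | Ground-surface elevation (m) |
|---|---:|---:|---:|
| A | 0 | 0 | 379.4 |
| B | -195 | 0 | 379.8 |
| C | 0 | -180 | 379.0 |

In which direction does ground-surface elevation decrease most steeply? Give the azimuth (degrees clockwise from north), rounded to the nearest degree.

∂z/∂x = (379.8 − 379.4) / (-195 − 0) = -0.002051
∂z/∂y = (379.0 − 379.4) / (-180 − 0) = +0.002222
Steepest decrease is along −∇f: components (+0.002051 E, -0.002222 N).
Azimuth = atan2(+0.002051, -0.002222) = 137.3° ≈ 137°.

137°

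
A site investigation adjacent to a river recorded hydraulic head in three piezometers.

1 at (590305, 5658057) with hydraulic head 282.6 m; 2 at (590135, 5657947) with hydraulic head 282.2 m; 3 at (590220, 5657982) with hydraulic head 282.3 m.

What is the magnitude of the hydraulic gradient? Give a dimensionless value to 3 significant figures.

0.00508

With h = a·x + b·y + c and 1 as origin, the differences give:
  (-170)·a + (-110)·b = -0.4
  (-85)·a + (-75)·b = -0.3
Eliminate b (×(-75) and ×(-110), subtract): 3400·a = -3.00 → a = ∂h/∂x = -0.0008824
Back-substitute: b = ∂h/∂y = +0.005000.
|∇h| = √(-0.0008824² + 0.005000²) = 0.005077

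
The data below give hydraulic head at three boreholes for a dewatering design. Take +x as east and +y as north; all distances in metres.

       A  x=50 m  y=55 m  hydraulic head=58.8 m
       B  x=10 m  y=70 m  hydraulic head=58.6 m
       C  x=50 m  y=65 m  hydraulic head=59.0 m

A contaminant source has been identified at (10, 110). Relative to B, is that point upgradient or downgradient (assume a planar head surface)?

With h = a·x + b·y + c and A as origin, the differences give:
  (-40)·a + 15·b = -0.2
  0·a + 10·b = +0.2
Eliminate b (×10 and ×15, subtract): -400·a = -5.00 → a = ∂h/∂x = +0.01250
Back-substitute: b = ∂h/∂y = +0.02000.
Head at (10, 110) = 58.8 + (+0.01250)·(-40) + (+0.02000)·(55) = 59.40 m.
That is higher than the 58.6 m at B, so the point is upgradient.

upgradient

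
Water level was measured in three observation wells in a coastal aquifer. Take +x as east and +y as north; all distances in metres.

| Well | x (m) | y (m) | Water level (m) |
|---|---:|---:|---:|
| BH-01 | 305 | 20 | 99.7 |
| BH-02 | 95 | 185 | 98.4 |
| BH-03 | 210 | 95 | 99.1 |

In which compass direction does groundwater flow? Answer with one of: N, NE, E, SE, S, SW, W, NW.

NE

With h = a·x + b·y + c and BH-01 as origin, the differences give:
  (-210)·a + 165·b = -1.3
  (-95)·a + 75·b = -0.6
Eliminate b (×75 and ×165, subtract): -75·a = 1.50 → a = ∂h/∂x = -0.02000
Back-substitute: b = ∂h/∂y = -0.03333.
Flow = −∇h = (+0.02000 east, +0.03333 north), which points northeast.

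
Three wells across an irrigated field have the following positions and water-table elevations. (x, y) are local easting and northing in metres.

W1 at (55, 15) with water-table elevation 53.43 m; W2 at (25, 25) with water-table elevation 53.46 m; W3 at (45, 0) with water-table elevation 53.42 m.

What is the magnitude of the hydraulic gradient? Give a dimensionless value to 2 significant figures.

With h = a·x + b·y + c and W1 as origin, the differences give:
  (-30)·a + 10·b = +0.03
  (-10)·a + (-15)·b = -0.01
Eliminate b (×(-15) and ×10, subtract): 550·a = -0.350 → a = ∂h/∂x = -0.0006364
Back-substitute: b = ∂h/∂y = +0.001091.
|∇h| = √(-0.0006364² + 0.001091²) = 0.001263

0.0013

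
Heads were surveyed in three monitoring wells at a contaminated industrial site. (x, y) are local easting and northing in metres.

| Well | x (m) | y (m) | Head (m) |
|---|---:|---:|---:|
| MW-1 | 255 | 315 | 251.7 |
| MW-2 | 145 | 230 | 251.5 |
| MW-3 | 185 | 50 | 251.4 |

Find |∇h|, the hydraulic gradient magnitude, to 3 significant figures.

Taking MW-1 as reference: MW-2−MW-1 = (-110, -85, -0.2); MW-3−MW-1 = (-70, -265, -0.3).
Solve a·Δx + b·Δy = Δh: det = (-110)·(-265) − (-70)·(-85) = 23200.
∂h/∂x = [(-0.2)·(-265) − (-0.3)·(-85)] / 23200 = +0.001185
∂h/∂y = [(-110)·(-0.3) − (-70)·(-0.2)] / 23200 = +0.0008190
|∇h| = √(0.001185² + 0.0008190²) = 0.00144

0.00144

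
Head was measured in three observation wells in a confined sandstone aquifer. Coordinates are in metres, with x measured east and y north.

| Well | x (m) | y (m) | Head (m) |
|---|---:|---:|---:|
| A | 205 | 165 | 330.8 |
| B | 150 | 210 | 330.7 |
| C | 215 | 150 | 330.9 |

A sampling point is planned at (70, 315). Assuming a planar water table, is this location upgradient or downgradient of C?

downgradient

Taking A as reference: B−A = (-55, 45, -0.1); C−A = (10, -15, +0.1).
Determinant of the coordinate differences = (-55)·(-15) − 10·45 = 375.
∂h/∂x = [(-0.1)·(-15) − (+0.1)·45] / 375 = -0.008000
∂h/∂y = [(-55)·(+0.1) − 10·(-0.1)] / 375 = -0.01200
Head at (70, 315) = 330.8 + (-0.008000)·(-135) + (-0.01200)·(150) = 330.08 m.
That is lower than the 330.9 m at C, so the point is downgradient.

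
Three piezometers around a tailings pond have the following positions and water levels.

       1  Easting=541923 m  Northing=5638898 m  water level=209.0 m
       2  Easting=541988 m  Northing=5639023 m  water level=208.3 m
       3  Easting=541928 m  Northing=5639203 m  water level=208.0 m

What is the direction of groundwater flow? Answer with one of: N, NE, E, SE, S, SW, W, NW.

Taking 1 as reference: 2−1 = (65, 125, -0.7); 3−1 = (5, 305, -1.0).
Determinant of the coordinate differences = 65·305 − 5·125 = 19200.
∂h/∂x = [(-0.7)·305 − (-1.0)·125] / 19200 = -0.004609
∂h/∂y = [65·(-1.0) − 5·(-0.7)] / 19200 = -0.003203
Flow = −∇h = (+0.004609 east, +0.003203 north), which points northeast.

NE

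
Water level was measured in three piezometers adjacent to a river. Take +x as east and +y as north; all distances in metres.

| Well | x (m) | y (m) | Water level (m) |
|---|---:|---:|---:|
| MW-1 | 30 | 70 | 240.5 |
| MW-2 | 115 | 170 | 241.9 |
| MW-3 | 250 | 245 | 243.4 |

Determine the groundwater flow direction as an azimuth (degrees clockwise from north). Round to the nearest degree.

With h = a·x + b·y + c and MW-1 as origin, the differences give:
  85·a + 100·b = +1.4
  220·a + 175·b = +2.9
Eliminate b (×175 and ×100, subtract): -7125·a = -45.00 → a = ∂h/∂x = +0.006316
Back-substitute: b = ∂h/∂y = +0.008632.
Flow direction (−∇h) has components (-0.006316 E, -0.008632 N).
Azimuth = atan2(E, N) = atan2(-0.006316, -0.008632) = 216.2° ≈ 216°.

216°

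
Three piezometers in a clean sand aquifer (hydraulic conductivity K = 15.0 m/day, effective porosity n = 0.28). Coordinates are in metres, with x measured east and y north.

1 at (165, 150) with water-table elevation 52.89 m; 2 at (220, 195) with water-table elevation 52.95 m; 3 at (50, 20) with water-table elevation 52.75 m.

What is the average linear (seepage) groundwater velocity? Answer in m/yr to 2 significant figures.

17 m/yr

Taking 1 as reference: 2−1 = (55, 45, +0.06); 3−1 = (-115, -130, -0.14).
Determinant of the coordinate differences = 55·(-130) − (-115)·45 = -1975.
∂h/∂x = [(+0.06)·(-130) − (-0.14)·45] / -1975 = +0.0007595
∂h/∂y = [55·(-0.14) − (-115)·(+0.06)] / -1975 = +0.0004051
|∇h| = √(0.0007595² + 0.0004051²) = 0.0008608
Seepage velocity v = K·i/n = 15.0 × 0.0008608 / 0.28 = 0.04611 m/day = 16.84 m/yr.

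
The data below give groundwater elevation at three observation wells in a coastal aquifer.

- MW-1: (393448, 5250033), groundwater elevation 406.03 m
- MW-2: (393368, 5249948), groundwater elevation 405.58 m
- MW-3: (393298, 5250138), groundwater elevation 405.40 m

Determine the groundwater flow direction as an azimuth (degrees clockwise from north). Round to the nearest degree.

Three-point gradient (reference MW-1): Δ to MW-2 = (-80, -85, -0.45), Δ to MW-3 = (-150, 105, -0.63).
∂h/∂x = +0.004766, ∂h/∂y = +0.0008085 (det = -21150).
Flow direction (−∇h) has components (-0.004766 E, -0.0008085 N).
Azimuth = atan2(E, N) = atan2(-0.004766, -0.0008085) = 260.4° ≈ 260°.

260°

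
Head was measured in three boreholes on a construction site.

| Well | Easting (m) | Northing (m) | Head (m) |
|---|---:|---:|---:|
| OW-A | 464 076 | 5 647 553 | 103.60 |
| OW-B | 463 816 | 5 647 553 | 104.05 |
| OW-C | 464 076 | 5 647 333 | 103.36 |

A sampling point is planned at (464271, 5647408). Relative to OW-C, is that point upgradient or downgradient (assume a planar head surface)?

∂h/∂x = (104.05 − 103.60) / (463816 − 464076) = -0.001731
∂h/∂y = (103.36 − 103.60) / (5647333 − 5647553) = +0.001091
Head at (464271, 5647408) = 103.60 + (-0.001731)·(195) + (+0.001091)·(-145) = 103.10 m.
That is lower than the 103.36 m at OW-C, so the point is downgradient.

downgradient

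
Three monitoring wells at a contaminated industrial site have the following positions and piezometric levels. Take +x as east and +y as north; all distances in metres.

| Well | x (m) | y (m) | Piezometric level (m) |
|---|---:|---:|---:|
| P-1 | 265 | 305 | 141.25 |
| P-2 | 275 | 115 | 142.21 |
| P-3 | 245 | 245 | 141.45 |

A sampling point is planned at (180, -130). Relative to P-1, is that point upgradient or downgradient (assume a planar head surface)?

Taking P-1 as reference: P-2−P-1 = (10, -190, +0.96); P-3−P-1 = (-20, -60, +0.20).
Solve a·Δx + b·Δy = Δh: det = 10·(-60) − (-20)·(-190) = -4400.
∂h/∂x = [(+0.96)·(-60) − (+0.20)·(-190)] / -4400 = +0.004455
∂h/∂y = [10·(+0.20) − (-20)·(+0.96)] / -4400 = -0.004818
Head at (180, -130) = 141.25 + (+0.004455)·(-85) + (-0.004818)·(-435) = 142.97 m.
That is higher than the 141.25 m at P-1, so the point is upgradient.

upgradient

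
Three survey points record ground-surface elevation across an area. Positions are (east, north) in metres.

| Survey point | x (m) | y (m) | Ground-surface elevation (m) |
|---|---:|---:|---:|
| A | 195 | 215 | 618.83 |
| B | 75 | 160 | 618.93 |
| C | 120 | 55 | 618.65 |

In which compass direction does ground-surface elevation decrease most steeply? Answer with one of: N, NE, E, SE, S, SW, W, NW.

Three-point gradient (reference A): Δ to B = (-120, -55, +0.10), Δ to C = (-75, -160, -0.18).
∂z/∂x = -0.001718, ∂z/∂y = +0.001930 (det = 15075).
Steepest decrease is along −∇f = (+0.001718 E, -0.001930 N) → southeast.

SE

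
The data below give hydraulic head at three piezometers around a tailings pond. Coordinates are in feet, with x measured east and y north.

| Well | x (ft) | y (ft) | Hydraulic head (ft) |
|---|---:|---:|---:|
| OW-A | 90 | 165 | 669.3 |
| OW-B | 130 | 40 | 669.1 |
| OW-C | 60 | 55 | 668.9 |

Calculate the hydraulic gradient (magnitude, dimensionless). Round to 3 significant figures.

Taking OW-A as reference: OW-B−OW-A = (40, -125, -0.2); OW-C−OW-A = (-30, -110, -0.4).
Determinant of the coordinate differences = 40·(-110) − (-30)·(-125) = -8150.
∂h/∂x = [(-0.2)·(-110) − (-0.4)·(-125)] / -8150 = +0.003436
∂h/∂y = [40·(-0.4) − (-30)·(-0.2)] / -8150 = +0.002699
|∇h| = √(0.003436² + 0.002699²) = 0.004369

0.00437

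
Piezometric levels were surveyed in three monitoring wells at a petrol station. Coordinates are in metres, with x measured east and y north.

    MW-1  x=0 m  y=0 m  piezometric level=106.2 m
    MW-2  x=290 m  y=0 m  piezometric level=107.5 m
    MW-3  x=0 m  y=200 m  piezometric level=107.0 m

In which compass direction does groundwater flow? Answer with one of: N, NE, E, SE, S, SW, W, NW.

∂h/∂x = (107.5 − 106.2) / (290 − 0) = +0.004483
∂h/∂y = (107.0 − 106.2) / (200 − 0) = +0.004000
Flow = −∇h = (-0.004483 east, -0.004000 north), which points southwest.

SW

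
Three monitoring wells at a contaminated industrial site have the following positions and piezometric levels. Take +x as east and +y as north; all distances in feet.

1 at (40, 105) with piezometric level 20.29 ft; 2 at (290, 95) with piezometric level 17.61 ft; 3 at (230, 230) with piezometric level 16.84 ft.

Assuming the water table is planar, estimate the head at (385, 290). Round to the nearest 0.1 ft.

14.5 ft

Taking 1 as reference: 2−1 = (250, -10, -2.68); 3−1 = (190, 125, -3.45).
Determinant of the coordinate differences = 250·125 − 190·(-10) = 33150.
∂h/∂x = [(-2.68)·125 − (-3.45)·(-10)] / 33150 = -0.01115
∂h/∂y = [250·(-3.45) − 190·(-2.68)] / 33150 = -0.01066
h(385, 290) = 20.29 + (-0.01115)·(345) + (-0.01066)·(185) = 20.29 -3.845 -1.972 = 14.473 ft.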